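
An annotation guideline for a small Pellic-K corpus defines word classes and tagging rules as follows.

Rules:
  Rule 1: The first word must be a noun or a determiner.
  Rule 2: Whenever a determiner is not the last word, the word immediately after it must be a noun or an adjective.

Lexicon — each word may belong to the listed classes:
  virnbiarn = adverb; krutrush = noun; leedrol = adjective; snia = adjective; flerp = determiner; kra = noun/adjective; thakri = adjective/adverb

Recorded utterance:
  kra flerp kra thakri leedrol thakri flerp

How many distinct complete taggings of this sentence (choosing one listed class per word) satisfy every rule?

8

Candidates per position — 1:kra {noun,adjective}; 2:flerp {determiner}; 3:kra {noun,adjective}; 4:thakri {adjective,adverb}; 5:leedrol {adjective}; 6:thakri {adjective,adverb}; 7:flerp {determiner}.
There are 16 candidate sequences in total.
Checking each against the rules leaves 8 sequences.
Count = 8.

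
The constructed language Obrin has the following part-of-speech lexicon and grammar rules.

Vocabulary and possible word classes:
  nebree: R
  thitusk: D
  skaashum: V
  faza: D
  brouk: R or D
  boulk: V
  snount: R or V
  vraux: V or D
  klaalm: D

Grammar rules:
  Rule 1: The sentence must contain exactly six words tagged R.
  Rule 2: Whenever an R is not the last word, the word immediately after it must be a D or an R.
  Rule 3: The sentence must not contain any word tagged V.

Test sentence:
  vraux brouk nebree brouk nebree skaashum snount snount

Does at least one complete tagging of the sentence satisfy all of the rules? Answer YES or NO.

NO

Candidates per position — 1:vraux {V,D}; 2:brouk {R,D}; 3:nebree {R}; 4:brouk {R,D}; 5:nebree {R}; 6:skaashum {V}; 7:snount {R,V}; 8:snount {R,V}.
Rule 2 cannot be satisfied by any choice of tags from the lexicon.
So there is no consistent tagging.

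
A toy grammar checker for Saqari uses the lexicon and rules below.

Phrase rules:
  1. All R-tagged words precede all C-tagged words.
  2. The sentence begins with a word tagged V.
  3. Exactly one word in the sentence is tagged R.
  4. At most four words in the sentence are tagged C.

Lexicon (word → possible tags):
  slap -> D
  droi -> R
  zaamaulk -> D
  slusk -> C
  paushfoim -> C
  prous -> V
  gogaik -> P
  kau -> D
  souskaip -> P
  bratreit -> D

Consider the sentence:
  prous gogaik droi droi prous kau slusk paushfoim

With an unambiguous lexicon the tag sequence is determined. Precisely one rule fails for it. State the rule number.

Fixed tagging: V P R R V D C C.
Rule check: R1 holds, R2 holds, R3 violated, R4 holds.
Only rule 3 fails.

3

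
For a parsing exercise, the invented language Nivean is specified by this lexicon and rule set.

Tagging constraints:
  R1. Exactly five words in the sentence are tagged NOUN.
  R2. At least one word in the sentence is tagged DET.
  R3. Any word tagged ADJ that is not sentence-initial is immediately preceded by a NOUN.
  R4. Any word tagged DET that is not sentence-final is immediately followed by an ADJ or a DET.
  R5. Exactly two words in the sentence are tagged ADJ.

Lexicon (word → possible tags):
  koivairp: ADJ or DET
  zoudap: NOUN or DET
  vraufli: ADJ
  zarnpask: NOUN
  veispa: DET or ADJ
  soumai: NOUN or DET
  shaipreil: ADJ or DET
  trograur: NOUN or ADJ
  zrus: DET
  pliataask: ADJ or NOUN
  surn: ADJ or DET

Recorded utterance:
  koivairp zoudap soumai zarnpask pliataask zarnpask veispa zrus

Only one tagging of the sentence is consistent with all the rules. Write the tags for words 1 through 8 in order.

ADJ NOUN NOUN NOUN NOUN NOUN ADJ DET

Candidates per position — 1:koivairp {ADJ,DET}; 2:zoudap {NOUN,DET}; 3:soumai {NOUN,DET}; 4:zarnpask {NOUN}; 5:pliataask {ADJ,NOUN}; 6:zarnpask {NOUN}; 7:veispa {DET,ADJ}; 8:zrus {DET}.
Word 1 cannot be DET — rule 4 would then fail for every completion. It is ADJ.
Word 2 cannot be DET — rule 1 would then fail for every completion. It is NOUN.
Word 3 cannot be DET — rule 1 would then fail for every completion. It is NOUN.
Word 5 cannot be ADJ — rule 1 would then fail for every completion. It is NOUN.
Word 7 cannot be DET — rule 5 would then fail for every completion. It is ADJ.
The unique satisfying tagging is: ADJ NOUN NOUN NOUN NOUN NOUN ADJ DET.
Check: rule 1 satisfied; rule 2 satisfied; rule 3 satisfied; rule 4 satisfied; rule 5 satisfied.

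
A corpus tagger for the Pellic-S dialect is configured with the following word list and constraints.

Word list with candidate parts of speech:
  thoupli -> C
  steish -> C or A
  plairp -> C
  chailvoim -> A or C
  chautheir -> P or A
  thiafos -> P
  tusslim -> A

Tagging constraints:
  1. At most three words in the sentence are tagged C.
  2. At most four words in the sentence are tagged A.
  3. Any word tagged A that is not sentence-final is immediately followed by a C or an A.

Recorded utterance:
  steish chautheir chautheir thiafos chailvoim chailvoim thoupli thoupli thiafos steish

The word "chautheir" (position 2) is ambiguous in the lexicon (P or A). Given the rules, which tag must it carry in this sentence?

P

Candidates per position — 1:steish {C,A}; 2:chautheir {P,A}; 3:chautheir {P,A}; 4:thiafos {P}; 5:chailvoim {A,C}; 6:chailvoim {A,C}; 7:thoupli {C}; 8:thoupli {C}; 9:thiafos {P}; 10:steish {C,A}.
At position 1, choosing A makes rule 3 impossible to satisfy; hence C.
At position 2, choosing A makes rule 3 impossible to satisfy; hence P.
At position 3, choosing A makes rule 3 impossible to satisfy; hence P.
At position 5, choosing C makes rule 1 impossible to satisfy; hence A.
At position 6, choosing C makes rule 1 impossible to satisfy; hence A.
At position 10, choosing C makes rule 1 impossible to satisfy; hence A.
So the tagging must be: C P P P A A C C P A.
Verifying each rule — rule 1 ok; rule 2 ok; rule 3 ok.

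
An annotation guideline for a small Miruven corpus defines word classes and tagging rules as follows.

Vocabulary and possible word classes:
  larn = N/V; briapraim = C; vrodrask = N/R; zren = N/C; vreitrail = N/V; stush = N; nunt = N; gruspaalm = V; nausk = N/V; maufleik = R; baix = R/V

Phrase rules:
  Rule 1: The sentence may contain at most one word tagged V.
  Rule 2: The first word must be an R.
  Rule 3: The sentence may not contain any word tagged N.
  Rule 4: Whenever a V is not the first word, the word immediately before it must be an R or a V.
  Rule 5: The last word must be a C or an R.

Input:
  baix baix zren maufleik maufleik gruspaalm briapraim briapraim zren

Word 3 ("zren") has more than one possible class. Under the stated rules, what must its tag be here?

C

Candidates per position — 1:baix {R,V}; 2:baix {R,V}; 3:zren {N,C}; 4:maufleik {R}; 5:maufleik {R}; 6:gruspaalm {V}; 7:briapraim {C}; 8:briapraim {C}; 9:zren {N,C}.
If word 1 were V, no tagging could satisfy rule 1; so word 1 is R.
If word 2 were V, no tagging could satisfy rule 1; so word 2 is R.
If word 3 were N, no tagging could satisfy rule 3; so word 3 is C.
If word 9 were N, no tagging could satisfy rule 3; so word 9 is C.
The only consistent sequence is: R R C R R V C C C.
Verifying each rule — rule 1 holds; rule 2 holds; rule 3 holds; rule 4 holds; rule 5 holds.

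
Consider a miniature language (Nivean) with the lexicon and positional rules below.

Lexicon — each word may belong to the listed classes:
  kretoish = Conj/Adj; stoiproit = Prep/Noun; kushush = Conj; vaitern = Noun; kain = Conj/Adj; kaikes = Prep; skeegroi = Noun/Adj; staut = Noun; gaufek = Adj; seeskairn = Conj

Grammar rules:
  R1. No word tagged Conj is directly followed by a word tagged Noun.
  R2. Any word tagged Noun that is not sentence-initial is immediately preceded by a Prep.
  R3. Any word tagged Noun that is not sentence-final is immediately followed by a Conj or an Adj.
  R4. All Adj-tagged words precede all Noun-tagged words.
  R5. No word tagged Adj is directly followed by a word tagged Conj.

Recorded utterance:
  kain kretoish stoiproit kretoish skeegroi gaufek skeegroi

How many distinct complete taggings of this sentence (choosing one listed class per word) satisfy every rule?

6

Candidates per position — 1:kain {Conj,Adj}; 2:kretoish {Conj,Adj}; 3:stoiproit {Prep,Noun}; 4:kretoish {Conj,Adj}; 5:skeegroi {Noun,Adj}; 6:gaufek {Adj}; 7:skeegroi {Noun,Adj}.
There are 64 candidate sequences in total.
Checking each against the rules leaves 6 sequences.
Count = 6.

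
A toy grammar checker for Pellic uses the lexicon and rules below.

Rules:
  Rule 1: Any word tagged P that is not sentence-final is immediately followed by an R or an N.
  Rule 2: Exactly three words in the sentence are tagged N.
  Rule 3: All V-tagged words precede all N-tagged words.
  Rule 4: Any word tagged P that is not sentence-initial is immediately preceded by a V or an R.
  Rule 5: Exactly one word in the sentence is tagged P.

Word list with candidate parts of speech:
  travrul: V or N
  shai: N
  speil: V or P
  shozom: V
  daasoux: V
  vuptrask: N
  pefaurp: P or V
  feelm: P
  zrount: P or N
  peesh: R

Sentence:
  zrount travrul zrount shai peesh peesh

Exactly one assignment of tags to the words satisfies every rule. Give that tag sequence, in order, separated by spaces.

Candidates per position — 1:zrount {P,N}; 2:travrul {V,N}; 3:zrount {P,N}; 4:shai {N}; 5:peesh {R}; 6:peesh {R}.
The remaining ambiguous positions (1, 2, 3) are resolved jointly — only one combination satisfies every rule.
The only consistent sequence is: P N N N R R.
Rule-by-rule: rule 1 ✓; rule 2 ✓; rule 3 ✓; rule 4 ✓; rule 5 ✓.

P N N N R R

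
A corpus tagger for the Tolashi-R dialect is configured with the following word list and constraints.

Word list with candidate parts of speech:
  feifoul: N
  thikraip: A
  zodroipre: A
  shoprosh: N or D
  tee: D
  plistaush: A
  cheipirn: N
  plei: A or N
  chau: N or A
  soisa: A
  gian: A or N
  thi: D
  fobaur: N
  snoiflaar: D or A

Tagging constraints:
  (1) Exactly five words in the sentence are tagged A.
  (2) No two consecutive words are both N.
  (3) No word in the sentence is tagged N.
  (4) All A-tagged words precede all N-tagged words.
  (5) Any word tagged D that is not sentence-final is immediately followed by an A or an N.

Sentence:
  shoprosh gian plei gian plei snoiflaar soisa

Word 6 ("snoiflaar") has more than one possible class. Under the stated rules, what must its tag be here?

Candidates per position — 1:shoprosh {N,D}; 2:gian {A,N}; 3:plei {A,N}; 4:gian {A,N}; 5:plei {A,N}; 6:snoiflaar {D,A}; 7:soisa {A}.
If word 1 were N, no tagging could satisfy rule 3; so word 1 is D.
If word 2 were N, no tagging could satisfy rule 3; so word 2 is A.
If word 3 were N, no tagging could satisfy rule 3; so word 3 is A.
If word 4 were N, no tagging could satisfy rule 3; so word 4 is A.
If word 5 were N, no tagging could satisfy rule 3; so word 5 is A.
If word 6 were A, no tagging could satisfy rule 1; so word 6 is D.
The only consistent sequence is: D A A A A D A.
Verifying each rule — rule 1 ✓; rule 2 ✓; rule 3 ✓; rule 4 ✓; rule 5 ✓.

D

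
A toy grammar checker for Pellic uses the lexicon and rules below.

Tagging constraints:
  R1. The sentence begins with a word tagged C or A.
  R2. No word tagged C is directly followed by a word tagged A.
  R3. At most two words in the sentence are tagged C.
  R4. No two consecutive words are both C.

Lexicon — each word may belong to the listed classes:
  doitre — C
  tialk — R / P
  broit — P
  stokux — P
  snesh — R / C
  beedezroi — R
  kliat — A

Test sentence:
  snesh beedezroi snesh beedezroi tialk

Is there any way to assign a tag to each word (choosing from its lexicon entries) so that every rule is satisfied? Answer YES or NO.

YES

Candidates per position — 1:snesh {R,C}; 2:beedezroi {R}; 3:snesh {R,C}; 4:beedezroi {R}; 5:tialk {R,P}.
One satisfying assignment: C R C R P.
Checking: rule 1 ok; rule 2 ok; rule 3 ok; rule 4 ok.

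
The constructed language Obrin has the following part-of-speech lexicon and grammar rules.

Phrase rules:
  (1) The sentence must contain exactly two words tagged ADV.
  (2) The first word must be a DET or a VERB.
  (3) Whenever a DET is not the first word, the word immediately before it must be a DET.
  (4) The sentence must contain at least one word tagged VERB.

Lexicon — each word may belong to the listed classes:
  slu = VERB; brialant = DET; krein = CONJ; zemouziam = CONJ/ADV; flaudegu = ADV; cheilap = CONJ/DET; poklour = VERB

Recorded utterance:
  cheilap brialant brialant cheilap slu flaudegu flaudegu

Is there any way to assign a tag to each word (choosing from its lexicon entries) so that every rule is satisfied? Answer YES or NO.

YES

Candidates per position — 1:cheilap {CONJ,DET}; 2:brialant {DET}; 3:brialant {DET}; 4:cheilap {CONJ,DET}; 5:slu {VERB}; 6:flaudegu {ADV}; 7:flaudegu {ADV}.
One satisfying assignment: DET DET DET CONJ VERB ADV ADV.
Rule-by-rule: rule 1 ✓; rule 2 ✓; rule 3 ✓; rule 4 ✓.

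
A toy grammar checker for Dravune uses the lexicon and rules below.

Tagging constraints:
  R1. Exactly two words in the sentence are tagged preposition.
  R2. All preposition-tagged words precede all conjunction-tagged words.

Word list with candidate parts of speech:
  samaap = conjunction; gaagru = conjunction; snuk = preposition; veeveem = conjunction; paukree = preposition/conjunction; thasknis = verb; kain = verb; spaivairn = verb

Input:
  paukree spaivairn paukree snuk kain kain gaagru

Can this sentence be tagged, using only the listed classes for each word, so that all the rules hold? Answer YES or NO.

NO

Candidates per position — 1:paukree {preposition,conjunction}; 2:spaivairn {verb}; 3:paukree {preposition,conjunction}; 4:snuk {preposition}; 5:kain {verb}; 6:kain {verb}; 7:gaagru {conjunction}.
Every candidate sequence violates at least one rule; no consistent tagging exists.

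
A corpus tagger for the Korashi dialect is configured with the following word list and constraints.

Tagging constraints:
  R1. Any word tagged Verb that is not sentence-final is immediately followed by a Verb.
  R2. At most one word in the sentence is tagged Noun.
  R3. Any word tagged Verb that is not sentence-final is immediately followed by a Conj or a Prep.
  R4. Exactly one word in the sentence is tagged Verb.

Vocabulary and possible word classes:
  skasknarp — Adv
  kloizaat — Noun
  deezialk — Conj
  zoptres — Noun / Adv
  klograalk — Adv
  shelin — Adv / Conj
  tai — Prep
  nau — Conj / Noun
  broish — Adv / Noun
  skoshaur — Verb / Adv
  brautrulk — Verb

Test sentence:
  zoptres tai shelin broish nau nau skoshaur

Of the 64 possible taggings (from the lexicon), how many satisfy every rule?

Candidates per position — 1:zoptres {Noun,Adv}; 2:tai {Prep}; 3:shelin {Adv,Conj}; 4:broish {Adv,Noun}; 5:nau {Conj,Noun}; 6:nau {Conj,Noun}; 7:skoshaur {Verb,Adv}.
There are 64 candidate sequences in total.
Checking each against the rules leaves 10 sequences.
Count = 10.

10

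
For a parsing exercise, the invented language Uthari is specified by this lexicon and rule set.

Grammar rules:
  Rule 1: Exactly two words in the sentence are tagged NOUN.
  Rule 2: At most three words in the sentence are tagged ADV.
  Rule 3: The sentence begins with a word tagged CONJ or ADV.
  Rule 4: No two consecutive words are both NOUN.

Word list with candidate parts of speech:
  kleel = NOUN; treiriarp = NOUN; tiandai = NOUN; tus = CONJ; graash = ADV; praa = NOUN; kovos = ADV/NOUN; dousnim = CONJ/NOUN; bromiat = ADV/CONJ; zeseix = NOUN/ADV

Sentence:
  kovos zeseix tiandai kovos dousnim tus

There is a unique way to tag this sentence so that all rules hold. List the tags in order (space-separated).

ADV ADV NOUN ADV NOUN CONJ

Candidates per position — 1:kovos {ADV,NOUN}; 2:zeseix {NOUN,ADV}; 3:tiandai {NOUN}; 4:kovos {ADV,NOUN}; 5:dousnim {CONJ,NOUN}; 6:tus {CONJ}.
At position 1, choosing NOUN makes rule 3 impossible to satisfy; hence ADV.
At position 2, choosing NOUN makes rule 4 impossible to satisfy; hence ADV.
At position 4, choosing NOUN makes rule 4 impossible to satisfy; hence ADV.
At position 5, choosing CONJ makes rule 1 impossible to satisfy; hence NOUN.
The unique satisfying tagging is: ADV ADV NOUN ADV NOUN CONJ.
Checking: rule 1 holds; rule 2 holds; rule 3 holds; rule 4 holds.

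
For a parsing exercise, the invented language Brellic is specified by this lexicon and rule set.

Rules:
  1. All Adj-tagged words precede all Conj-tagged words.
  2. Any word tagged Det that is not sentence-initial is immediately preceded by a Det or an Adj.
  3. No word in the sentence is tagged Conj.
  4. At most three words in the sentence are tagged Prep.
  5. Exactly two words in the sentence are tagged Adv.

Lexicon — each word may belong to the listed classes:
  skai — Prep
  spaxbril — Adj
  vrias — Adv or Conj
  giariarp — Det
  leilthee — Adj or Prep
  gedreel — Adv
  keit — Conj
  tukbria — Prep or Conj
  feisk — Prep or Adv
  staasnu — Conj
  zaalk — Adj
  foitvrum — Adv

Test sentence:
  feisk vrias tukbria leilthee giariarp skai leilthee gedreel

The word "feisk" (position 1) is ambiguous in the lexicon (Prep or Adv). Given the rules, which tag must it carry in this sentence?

Prep

Candidates per position — 1:feisk {Prep,Adv}; 2:vrias {Adv,Conj}; 3:tukbria {Prep,Conj}; 4:leilthee {Adj,Prep}; 5:giariarp {Det}; 6:skai {Prep}; 7:leilthee {Adj,Prep}; 8:gedreel {Adv}.
If word 2 were Conj, no tagging could satisfy rule 3; so word 2 is Adv.
If word 3 were Conj, no tagging could satisfy rule 3; so word 3 is Prep.
If word 4 were Prep, no tagging could satisfy rule 2; so word 4 is Adj.
If word 1 were Adv, no tagging could satisfy rule 5; so word 1 is Prep.
If word 7 were Prep, no tagging could satisfy rule 4; so word 7 is Adj.
That leaves exactly one tagging: Prep Adv Prep Adj Det Prep Adj Adv.
Rule-by-rule: rule 1 ✓; rule 2 ✓; rule 3 ✓; rule 4 ✓; rule 5 ✓.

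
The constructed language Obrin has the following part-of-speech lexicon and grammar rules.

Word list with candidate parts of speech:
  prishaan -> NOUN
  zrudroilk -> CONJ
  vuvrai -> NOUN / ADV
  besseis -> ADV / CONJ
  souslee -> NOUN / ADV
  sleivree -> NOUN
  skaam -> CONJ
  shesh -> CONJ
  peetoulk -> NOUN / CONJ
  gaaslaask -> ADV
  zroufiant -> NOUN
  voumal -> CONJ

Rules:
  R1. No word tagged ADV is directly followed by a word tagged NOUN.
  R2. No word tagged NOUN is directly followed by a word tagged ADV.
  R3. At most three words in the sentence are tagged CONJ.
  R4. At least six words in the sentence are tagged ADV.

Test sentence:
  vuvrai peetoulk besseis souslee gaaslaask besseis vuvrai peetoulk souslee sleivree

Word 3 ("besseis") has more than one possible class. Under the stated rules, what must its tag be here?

ADV

Candidates per position — 1:vuvrai {NOUN,ADV}; 2:peetoulk {NOUN,CONJ}; 3:besseis {ADV,CONJ}; 4:souslee {NOUN,ADV}; 5:gaaslaask {ADV}; 6:besseis {ADV,CONJ}; 7:vuvrai {NOUN,ADV}; 8:peetoulk {NOUN,CONJ}; 9:souslee {NOUN,ADV}; 10:sleivree {NOUN}.
Word 4 cannot be NOUN — rule 2 would then fail for every completion. It is ADV.
Word 9 cannot be ADV — rule 1 would then fail for every completion. It is NOUN.
Word 1 cannot be NOUN — rule 4 would then fail for every completion. It is ADV.
Word 2 cannot be NOUN — rule 1 would then fail for every completion. It is CONJ.
Word 3 cannot be CONJ — rule 4 would then fail for every completion. It is ADV.
Word 6 cannot be CONJ — rule 4 would then fail for every completion. It is ADV.
Word 7 cannot be NOUN — rule 1 would then fail for every completion. It is ADV.
Word 8 cannot be NOUN — rule 1 would then fail for every completion. It is CONJ.
That leaves exactly one tagging: ADV CONJ ADV ADV ADV ADV ADV CONJ NOUN NOUN.
Rule-by-rule: rule 1 holds; rule 2 holds; rule 3 holds; rule 4 holds.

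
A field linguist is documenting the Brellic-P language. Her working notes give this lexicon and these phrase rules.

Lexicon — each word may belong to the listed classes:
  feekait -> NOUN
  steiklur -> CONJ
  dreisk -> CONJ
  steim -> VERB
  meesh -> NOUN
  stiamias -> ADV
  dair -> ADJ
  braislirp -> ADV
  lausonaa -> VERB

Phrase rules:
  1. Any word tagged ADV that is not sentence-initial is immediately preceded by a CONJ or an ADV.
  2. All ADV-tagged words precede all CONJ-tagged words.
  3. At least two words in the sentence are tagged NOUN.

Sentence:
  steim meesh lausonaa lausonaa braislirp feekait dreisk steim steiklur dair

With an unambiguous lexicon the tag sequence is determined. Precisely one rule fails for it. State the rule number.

1

Fixed tagging: VERB NOUN VERB VERB ADV NOUN CONJ VERB CONJ ADJ.
Applying the rules: R1 fail, R2 pass, R3 pass.
Only rule 1 fails.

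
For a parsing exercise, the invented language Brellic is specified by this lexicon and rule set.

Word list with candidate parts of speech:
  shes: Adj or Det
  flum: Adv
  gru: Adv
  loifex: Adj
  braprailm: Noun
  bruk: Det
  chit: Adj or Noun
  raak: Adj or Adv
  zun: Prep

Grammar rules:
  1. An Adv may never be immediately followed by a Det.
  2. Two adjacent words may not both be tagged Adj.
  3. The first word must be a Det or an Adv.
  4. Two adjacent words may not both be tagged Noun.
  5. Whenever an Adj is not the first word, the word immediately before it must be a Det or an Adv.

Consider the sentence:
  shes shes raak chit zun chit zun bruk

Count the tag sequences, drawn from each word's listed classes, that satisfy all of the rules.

Candidates per position — 1:shes {Adj,Det}; 2:shes {Adj,Det}; 3:raak {Adj,Adv}; 4:chit {Adj,Noun}; 5:zun {Prep}; 6:chit {Adj,Noun}; 7:zun {Prep}; 8:bruk {Det}.
There are 32 candidate sequences in total.
The sequences that satisfy every rule: Det Adj Adv Adj Prep Noun Prep Det; Det Adj Adv Noun Prep Noun Prep Det; Det Det Adj Noun Prep Noun Prep Det; Det Det Adv Adj Prep Noun Prep Det; Det Det Adv Noun Prep Noun Prep Det.
Count = 5.

5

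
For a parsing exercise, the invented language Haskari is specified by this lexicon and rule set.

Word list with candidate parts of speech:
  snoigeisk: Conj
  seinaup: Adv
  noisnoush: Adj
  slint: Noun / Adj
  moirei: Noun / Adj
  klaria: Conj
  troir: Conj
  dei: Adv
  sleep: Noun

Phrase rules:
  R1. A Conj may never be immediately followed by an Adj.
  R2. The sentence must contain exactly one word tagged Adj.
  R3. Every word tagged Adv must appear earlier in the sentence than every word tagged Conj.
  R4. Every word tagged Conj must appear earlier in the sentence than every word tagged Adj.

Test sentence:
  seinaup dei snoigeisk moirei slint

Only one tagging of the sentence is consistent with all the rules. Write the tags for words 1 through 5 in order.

Candidates per position — 1:seinaup {Adv}; 2:dei {Adv}; 3:snoigeisk {Conj}; 4:moirei {Noun,Adj}; 5:slint {Noun,Adj}.
Position 4: tagging it Adj would leave rule 1 unsatisfiable, so it must be Noun.
Position 5: tagging it Noun would leave rule 2 unsatisfiable, so it must be Adj.
The unique satisfying tagging is: Adv Adv Conj Noun Adj.
Check: rule 1 satisfied; rule 2 satisfied; rule 3 satisfied; rule 4 satisfied.

Adv Adv Conj Noun Adj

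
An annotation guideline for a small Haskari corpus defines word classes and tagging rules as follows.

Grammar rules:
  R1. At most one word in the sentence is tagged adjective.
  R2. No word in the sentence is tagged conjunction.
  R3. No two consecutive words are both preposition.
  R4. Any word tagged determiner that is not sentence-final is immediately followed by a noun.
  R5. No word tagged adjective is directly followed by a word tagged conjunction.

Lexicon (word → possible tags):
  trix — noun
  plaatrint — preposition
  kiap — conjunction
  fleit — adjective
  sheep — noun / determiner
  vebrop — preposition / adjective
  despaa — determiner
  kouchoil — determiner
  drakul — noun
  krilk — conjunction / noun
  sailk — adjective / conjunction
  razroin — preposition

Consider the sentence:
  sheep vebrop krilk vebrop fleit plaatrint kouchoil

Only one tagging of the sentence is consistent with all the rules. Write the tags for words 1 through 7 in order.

noun preposition noun preposition adjective preposition determiner

Candidates per position — 1:sheep {noun,determiner}; 2:vebrop {preposition,adjective}; 3:krilk {conjunction,noun}; 4:vebrop {preposition,adjective}; 5:fleit {adjective}; 6:plaatrint {preposition}; 7:kouchoil {determiner}.
Position 1: tagging it determiner would leave rule 4 unsatisfiable, so it must be noun.
Position 2: tagging it adjective would leave rule 1 unsatisfiable, so it must be preposition.
Position 3: tagging it conjunction would leave rule 2 unsatisfiable, so it must be noun.
Position 4: tagging it adjective would leave rule 1 unsatisfiable, so it must be preposition.
The only consistent sequence is: noun preposition noun preposition adjective preposition determiner.
Check: rule 1 ok; rule 2 ok; rule 3 ok; rule 4 ok; rule 5 ok.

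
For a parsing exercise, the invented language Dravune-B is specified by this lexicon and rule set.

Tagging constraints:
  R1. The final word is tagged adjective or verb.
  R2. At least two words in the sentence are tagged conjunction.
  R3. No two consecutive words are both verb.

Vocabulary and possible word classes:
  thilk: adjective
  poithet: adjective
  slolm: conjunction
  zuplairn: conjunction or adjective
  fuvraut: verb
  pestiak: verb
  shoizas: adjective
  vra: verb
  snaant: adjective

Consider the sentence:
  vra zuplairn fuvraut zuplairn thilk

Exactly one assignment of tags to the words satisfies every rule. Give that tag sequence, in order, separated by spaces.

Candidates per position — 1:vra {verb}; 2:zuplairn {conjunction,adjective}; 3:fuvraut {verb}; 4:zuplairn {conjunction,adjective}; 5:thilk {adjective}.
Word 2 cannot be adjective — rule 2 would then fail for every completion. It is conjunction.
Word 4 cannot be adjective — rule 2 would then fail for every completion. It is conjunction.
The only consistent sequence is: verb conjunction verb conjunction adjective.
Verifying each rule — rule 1 satisfied; rule 2 satisfied; rule 3 satisfied.

verb conjunction verb conjunction adjective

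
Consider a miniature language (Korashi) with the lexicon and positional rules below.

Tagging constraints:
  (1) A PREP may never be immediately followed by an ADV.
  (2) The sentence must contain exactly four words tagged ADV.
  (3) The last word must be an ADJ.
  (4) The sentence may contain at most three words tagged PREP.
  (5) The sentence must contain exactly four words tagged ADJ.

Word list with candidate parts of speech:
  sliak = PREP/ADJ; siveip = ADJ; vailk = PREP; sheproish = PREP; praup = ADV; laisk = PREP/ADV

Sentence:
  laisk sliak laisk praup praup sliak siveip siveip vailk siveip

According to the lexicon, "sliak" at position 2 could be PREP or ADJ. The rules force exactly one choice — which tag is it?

ADJ

Candidates per position — 1:laisk {PREP,ADV}; 2:sliak {PREP,ADJ}; 3:laisk {PREP,ADV}; 4:praup {ADV}; 5:praup {ADV}; 6:sliak {PREP,ADJ}; 7:siveip {ADJ}; 8:siveip {ADJ}; 9:vailk {PREP}; 10:siveip {ADJ}.
Position 1: PREP is ruled out by rule 2; that leaves ADV.
Position 2: PREP is ruled out by rule 1; that leaves ADJ.
Position 3: PREP is ruled out by rule 1; that leaves ADV.
Position 6: ADJ is ruled out by rule 5; that leaves PREP.
The only consistent sequence is: ADV ADJ ADV ADV ADV PREP ADJ ADJ PREP ADJ.
Checking: rule 1 ✓; rule 2 ✓; rule 3 ✓; rule 4 ✓; rule 5 ✓.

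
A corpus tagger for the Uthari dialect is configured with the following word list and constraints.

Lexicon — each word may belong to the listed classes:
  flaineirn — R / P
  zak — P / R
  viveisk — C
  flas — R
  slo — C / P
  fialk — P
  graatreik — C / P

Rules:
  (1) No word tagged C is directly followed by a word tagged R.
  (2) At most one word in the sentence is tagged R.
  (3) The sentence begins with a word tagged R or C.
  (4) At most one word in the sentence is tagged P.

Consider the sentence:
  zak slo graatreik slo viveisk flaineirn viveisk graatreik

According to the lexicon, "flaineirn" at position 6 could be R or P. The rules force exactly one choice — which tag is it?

Candidates per position — 1:zak {P,R}; 2:slo {C,P}; 3:graatreik {C,P}; 4:slo {C,P}; 5:viveisk {C}; 6:flaineirn {R,P}; 7:viveisk {C}; 8:graatreik {C,P}.
At position 1, choosing P makes rule 3 impossible to satisfy; hence R.
At position 6, choosing R makes rule 1 impossible to satisfy; hence P.
At position 8, choosing P makes rule 4 impossible to satisfy; hence C.
At position 2, choosing P makes rule 4 impossible to satisfy; hence C.
At position 3, choosing P makes rule 4 impossible to satisfy; hence C.
At position 4, choosing P makes rule 4 impossible to satisfy; hence C.
The only consistent sequence is: R C C C C P C C.
Check: rule 1 ✓; rule 2 ✓; rule 3 ✓; rule 4 ✓.

P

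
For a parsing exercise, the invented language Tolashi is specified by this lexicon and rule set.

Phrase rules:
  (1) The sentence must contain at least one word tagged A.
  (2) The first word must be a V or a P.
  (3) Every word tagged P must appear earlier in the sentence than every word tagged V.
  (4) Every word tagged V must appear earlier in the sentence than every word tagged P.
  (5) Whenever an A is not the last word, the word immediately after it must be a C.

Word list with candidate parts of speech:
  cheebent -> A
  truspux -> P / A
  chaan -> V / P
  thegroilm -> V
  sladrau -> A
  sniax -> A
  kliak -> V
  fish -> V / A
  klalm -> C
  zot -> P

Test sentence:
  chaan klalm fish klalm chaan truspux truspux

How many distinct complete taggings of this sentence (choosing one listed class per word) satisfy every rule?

Candidates per position — 1:chaan {V,P}; 2:klalm {C}; 3:fish {V,A}; 4:klalm {C}; 5:chaan {V,P}; 6:truspux {P,A}; 7:truspux {P,A}.
There are 32 candidate sequences in total.
The sequences that satisfy every rule: P C A C P P P; P C A C P P A.
Count = 2.

2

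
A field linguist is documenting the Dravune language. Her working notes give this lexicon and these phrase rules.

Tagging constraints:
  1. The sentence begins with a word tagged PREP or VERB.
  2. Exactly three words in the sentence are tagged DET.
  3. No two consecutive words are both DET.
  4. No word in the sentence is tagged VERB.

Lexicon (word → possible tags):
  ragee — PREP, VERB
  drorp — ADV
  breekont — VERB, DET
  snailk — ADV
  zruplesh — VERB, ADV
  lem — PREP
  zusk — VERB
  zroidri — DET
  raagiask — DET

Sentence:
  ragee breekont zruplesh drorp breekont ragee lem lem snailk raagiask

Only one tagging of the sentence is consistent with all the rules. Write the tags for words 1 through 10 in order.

PREP DET ADV ADV DET PREP PREP PREP ADV DET

Candidates per position — 1:ragee {PREP,VERB}; 2:breekont {VERB,DET}; 3:zruplesh {VERB,ADV}; 4:drorp {ADV}; 5:breekont {VERB,DET}; 6:ragee {PREP,VERB}; 7:lem {PREP}; 8:lem {PREP}; 9:snailk {ADV}; 10:raagiask {DET}.
Position 1: tagging it VERB would leave rule 4 unsatisfiable, so it must be PREP.
Position 2: tagging it VERB would leave rule 2 unsatisfiable, so it must be DET.
Position 3: tagging it VERB would leave rule 4 unsatisfiable, so it must be ADV.
Position 5: tagging it VERB would leave rule 2 unsatisfiable, so it must be DET.
Position 6: tagging it VERB would leave rule 4 unsatisfiable, so it must be PREP.
That leaves exactly one tagging: PREP DET ADV ADV DET PREP PREP PREP ADV DET.
Checking: rule 1 holds; rule 2 holds; rule 3 holds; rule 4 holds.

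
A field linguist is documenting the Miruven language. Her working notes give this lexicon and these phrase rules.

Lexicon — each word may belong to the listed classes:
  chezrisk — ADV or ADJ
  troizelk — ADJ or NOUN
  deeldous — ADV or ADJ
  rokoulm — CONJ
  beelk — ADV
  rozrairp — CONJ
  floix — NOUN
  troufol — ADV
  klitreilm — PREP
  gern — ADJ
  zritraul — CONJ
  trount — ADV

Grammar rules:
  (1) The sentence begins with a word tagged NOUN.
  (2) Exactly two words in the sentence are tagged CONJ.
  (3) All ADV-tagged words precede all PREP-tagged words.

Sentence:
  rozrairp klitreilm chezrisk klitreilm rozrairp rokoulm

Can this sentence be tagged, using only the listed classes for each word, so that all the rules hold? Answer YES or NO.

Candidates per position — 1:rozrairp {CONJ}; 2:klitreilm {PREP}; 3:chezrisk {ADV,ADJ}; 4:klitreilm {PREP}; 5:rozrairp {CONJ}; 6:rokoulm {CONJ}.
Rule 1 cannot be satisfied by any choice of tags from the lexicon.
So there is no consistent tagging.

NO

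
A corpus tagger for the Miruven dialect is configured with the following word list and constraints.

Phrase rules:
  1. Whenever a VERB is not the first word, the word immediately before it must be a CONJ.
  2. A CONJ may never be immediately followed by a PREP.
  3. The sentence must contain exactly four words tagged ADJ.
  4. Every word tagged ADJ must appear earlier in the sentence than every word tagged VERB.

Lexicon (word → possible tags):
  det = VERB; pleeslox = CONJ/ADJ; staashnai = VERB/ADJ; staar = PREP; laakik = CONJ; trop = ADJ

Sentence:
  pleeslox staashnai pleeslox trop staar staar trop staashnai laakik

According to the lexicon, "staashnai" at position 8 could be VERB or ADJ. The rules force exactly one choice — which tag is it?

ADJ

Candidates per position — 1:pleeslox {CONJ,ADJ}; 2:staashnai {VERB,ADJ}; 3:pleeslox {CONJ,ADJ}; 4:trop {ADJ}; 5:staar {PREP}; 6:staar {PREP}; 7:trop {ADJ}; 8:staashnai {VERB,ADJ}; 9:laakik {CONJ}.
Position 2: VERB is ruled out by rule 4; that leaves ADJ.
Position 8: VERB is ruled out by rule 1; that leaves ADJ.
Position 1: ADJ is ruled out by rule 3; that leaves CONJ.
Position 3: ADJ is ruled out by rule 3; that leaves CONJ.
That leaves exactly one tagging: CONJ ADJ CONJ ADJ PREP PREP ADJ ADJ CONJ.
Rule-by-rule: rule 1 satisfied; rule 2 satisfied; rule 3 satisfied; rule 4 satisfied.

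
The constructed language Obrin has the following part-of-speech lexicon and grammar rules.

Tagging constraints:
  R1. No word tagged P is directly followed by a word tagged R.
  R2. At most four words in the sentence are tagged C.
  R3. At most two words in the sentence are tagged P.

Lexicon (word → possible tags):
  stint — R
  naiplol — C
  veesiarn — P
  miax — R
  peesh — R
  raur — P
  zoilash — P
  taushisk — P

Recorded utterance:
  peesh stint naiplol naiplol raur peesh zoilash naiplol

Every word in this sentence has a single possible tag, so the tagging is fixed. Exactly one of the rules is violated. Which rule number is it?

Fixed tagging: R R C C P R P C.
Checking each rule: R1 fails, R2 ok, R3 ok.
Only rule 1 fails.

1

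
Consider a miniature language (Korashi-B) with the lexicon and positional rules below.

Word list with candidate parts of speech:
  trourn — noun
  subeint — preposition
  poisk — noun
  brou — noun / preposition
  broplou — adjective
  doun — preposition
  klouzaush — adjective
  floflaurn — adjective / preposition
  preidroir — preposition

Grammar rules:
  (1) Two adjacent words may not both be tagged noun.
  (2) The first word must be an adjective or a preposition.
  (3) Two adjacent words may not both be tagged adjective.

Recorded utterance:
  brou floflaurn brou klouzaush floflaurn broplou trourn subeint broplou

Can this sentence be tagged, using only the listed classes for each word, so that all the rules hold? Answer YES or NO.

YES

Candidates per position — 1:brou {noun,preposition}; 2:floflaurn {adjective,preposition}; 3:brou {noun,preposition}; 4:klouzaush {adjective}; 5:floflaurn {adjective,preposition}; 6:broplou {adjective}; 7:trourn {noun}; 8:subeint {preposition}; 9:broplou {adjective}.
One satisfying assignment: preposition preposition noun adjective preposition adjective noun preposition adjective.
Checking: rule 1 holds; rule 2 holds; rule 3 holds.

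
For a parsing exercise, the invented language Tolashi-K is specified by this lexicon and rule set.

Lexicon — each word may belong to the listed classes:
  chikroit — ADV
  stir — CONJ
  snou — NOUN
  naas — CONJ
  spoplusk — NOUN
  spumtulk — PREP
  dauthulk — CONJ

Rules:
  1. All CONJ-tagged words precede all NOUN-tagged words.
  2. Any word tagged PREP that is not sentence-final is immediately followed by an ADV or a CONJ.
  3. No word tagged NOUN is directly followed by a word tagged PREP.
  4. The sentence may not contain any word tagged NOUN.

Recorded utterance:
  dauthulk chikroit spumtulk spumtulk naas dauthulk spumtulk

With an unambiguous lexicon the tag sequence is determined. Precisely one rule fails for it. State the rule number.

2

Fixed tagging: CONJ ADV PREP PREP CONJ CONJ PREP.
Checking each rule: R1 pass, R2 fail, R3 pass, R4 pass.
Only rule 2 fails.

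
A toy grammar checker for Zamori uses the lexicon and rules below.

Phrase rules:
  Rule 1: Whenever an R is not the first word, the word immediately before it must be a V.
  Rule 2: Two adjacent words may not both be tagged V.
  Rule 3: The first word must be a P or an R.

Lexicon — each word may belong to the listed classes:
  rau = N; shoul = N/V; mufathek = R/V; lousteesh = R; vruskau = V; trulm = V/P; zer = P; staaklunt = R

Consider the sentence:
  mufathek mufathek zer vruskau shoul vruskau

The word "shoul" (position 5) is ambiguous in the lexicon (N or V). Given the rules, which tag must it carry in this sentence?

Candidates per position — 1:mufathek {R,V}; 2:mufathek {R,V}; 3:zer {P}; 4:vruskau {V}; 5:shoul {N,V}; 6:vruskau {V}.
If word 1 were V, no tagging could satisfy rule 3; so word 1 is R.
If word 2 were R, no tagging could satisfy rule 1; so word 2 is V.
If word 5 were V, no tagging could satisfy rule 2; so word 5 is N.
The only consistent sequence is: R V P V N V.
Checking: rule 1 ✓; rule 2 ✓; rule 3 ✓.

N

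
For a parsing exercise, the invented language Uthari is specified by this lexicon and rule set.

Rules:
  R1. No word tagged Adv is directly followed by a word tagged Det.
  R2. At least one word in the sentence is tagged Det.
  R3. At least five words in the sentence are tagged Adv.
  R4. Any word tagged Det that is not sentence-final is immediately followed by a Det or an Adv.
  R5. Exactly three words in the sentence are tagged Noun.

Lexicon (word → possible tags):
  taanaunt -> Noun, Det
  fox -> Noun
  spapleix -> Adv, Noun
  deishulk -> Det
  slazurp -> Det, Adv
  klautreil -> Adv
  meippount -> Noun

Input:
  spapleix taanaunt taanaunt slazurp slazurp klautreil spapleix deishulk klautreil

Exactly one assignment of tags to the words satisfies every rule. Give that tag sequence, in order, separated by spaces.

Candidates per position — 1:spapleix {Adv,Noun}; 2:taanaunt {Noun,Det}; 3:taanaunt {Noun,Det}; 4:slazurp {Det,Adv}; 5:slazurp {Det,Adv}; 6:klautreil {Adv}; 7:spapleix {Adv,Noun}; 8:deishulk {Det}; 9:klautreil {Adv}.
Position 7: tagging it Adv would leave rule 1 unsatisfiable, so it must be Noun.
Position 1: tagging it Noun would leave rule 3 unsatisfiable, so it must be Adv.
Position 2: tagging it Det would leave rule 1 unsatisfiable, so it must be Noun.
Position 3: tagging it Det would leave rule 5 unsatisfiable, so it must be Noun.
Position 4: tagging it Det would leave rule 3 unsatisfiable, so it must be Adv.
Position 5: tagging it Det would leave rule 1 unsatisfiable, so it must be Adv.
That leaves exactly one tagging: Adv Noun Noun Adv Adv Adv Noun Det Adv.
Rule-by-rule: rule 1 ✓; rule 2 ✓; rule 3 ✓; rule 4 ✓; rule 5 ✓.

Adv Noun Noun Adv Adv Adv Noun Det Adv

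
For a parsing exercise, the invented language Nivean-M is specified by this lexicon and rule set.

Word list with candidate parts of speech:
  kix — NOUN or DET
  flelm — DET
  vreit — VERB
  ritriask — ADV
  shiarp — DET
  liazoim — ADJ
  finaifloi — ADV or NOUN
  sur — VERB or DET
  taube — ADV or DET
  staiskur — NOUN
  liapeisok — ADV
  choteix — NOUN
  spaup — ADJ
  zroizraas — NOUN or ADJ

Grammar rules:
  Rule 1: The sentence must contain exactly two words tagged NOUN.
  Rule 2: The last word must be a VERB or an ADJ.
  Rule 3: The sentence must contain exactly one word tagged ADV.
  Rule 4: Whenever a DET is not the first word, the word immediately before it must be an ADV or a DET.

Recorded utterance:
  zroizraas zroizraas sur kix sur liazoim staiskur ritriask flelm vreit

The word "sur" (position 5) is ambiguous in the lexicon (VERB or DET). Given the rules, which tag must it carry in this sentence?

Candidates per position — 1:zroizraas {NOUN,ADJ}; 2:zroizraas {NOUN,ADJ}; 3:sur {VERB,DET}; 4:kix {NOUN,DET}; 5:sur {VERB,DET}; 6:liazoim {ADJ}; 7:staiskur {NOUN}; 8:ritriask {ADV}; 9:flelm {DET}; 10:vreit {VERB}.
Word 3 cannot be DET — rule 4 would then fail for every completion. It is VERB.
Word 4 cannot be DET — rule 4 would then fail for every completion. It is NOUN.
Word 5 cannot be DET — rule 4 would then fail for every completion. It is VERB.
Word 1 cannot be NOUN — rule 1 would then fail for every completion. It is ADJ.
Word 2 cannot be NOUN — rule 1 would then fail for every completion. It is ADJ.
The only consistent sequence is: ADJ ADJ VERB NOUN VERB ADJ NOUN ADV DET VERB.
Verifying each rule — rule 1 ok; rule 2 ok; rule 3 ok; rule 4 ok.

VERB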